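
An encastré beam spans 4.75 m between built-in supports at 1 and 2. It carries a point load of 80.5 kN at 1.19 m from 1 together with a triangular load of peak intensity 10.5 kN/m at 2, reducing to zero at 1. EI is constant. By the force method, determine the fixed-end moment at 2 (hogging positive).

M_2 = 29.83 kN·m

Release both end moments; the primary structure is a simply-supported span 12 with redundants M_1 and M_2.
Simple-span end rotations at 1 and 2 under the given loads:
  at 1: point load 80.5 at a = 1.19: Pab(L + b)/(6LEI) = 99.44/EI
  at 2: point load 80.5 at a = 1.19: Pab(L + a)/(6LEI) = 71.08/EI
  at 1: triangular load, peak 10.5: 7w₀L³/(360EI) = 21.88/EI
  at 2: triangular load, peak 10.5: w₀L³/(45EI) = 25.01/EI
  θ_10 = 121.3/EI,  θ_20 = 96.08/EI
Flexibility coefficients: a unit moment at one end gives L/(3EI) there and L/(6EI) at the far end, so f₁₁ = f₂₂ = 1.583/EI and f₁₂ = f₂₁ = 0.7917/EI.
Compatibility — zero rotation at each built-in end:
  1.583 M_1 + 0.7917 M_2 = 121.3
  0.7917 M_1 + 1.583 M_2 = 96.08
Solving the pair gives M_1 = 61.71 kN·m and M_2 = 29.83 kN·m (hogging).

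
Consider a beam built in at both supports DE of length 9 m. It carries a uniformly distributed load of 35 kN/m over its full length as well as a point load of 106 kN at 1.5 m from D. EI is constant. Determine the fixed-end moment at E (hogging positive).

M_E = 258.3 kN·m

Release both end moments; the primary structure is a simply-supported span DE with redundants M_D and M_E.
End rotations of the released simple span under the applied load (×1/EI):
  at D: UDL 35: wL³/(24EI) = 1063/EI
  at E: UDL 35: wL³/(24EI) = 1063/EI
  at D: point load 106 at a = 1.5: Pab(L + b)/(6LEI) = 364.4/EI
  at E: point load 106 at a = 1.5: Pab(L + a)/(6LEI) = 231.9/EI
  θ_D0 = 1428/EI,  θ_E0 = 1295/EI
Flexibility coefficients: a unit moment at one end gives L/(3EI) there and L/(6EI) at the far end, so f₁₁ = f₂₂ = 3/EI and f₁₂ = f₂₁ = 1.5/EI.
Compatibility — zero rotation at each built-in end:
  3 M_D + 1.5 M_E = 1428
  1.5 M_D + 3 M_E = 1295
Solving the pair gives M_D = 346.7 kN·m and M_E = 258.3 kN·m (hogging).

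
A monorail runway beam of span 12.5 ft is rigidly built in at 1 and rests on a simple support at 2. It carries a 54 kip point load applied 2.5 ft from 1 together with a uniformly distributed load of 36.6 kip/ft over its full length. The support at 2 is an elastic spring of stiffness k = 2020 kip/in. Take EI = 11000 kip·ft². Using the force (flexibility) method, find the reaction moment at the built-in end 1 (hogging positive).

M_1 = 813.6 kip·ft

Take the reaction at 2 as the redundant and release it; the primary structure is a cantilever fixed at 1.
Free-end deflection of the primary structure under the applied loading (downward +):
  point load 54 at a = 2.5: Pa²(3L − a)/(6EI) = 1969/EI
  UDL 36.6: wL⁴/(8EI) = 111694/EI
  δ_0 = 113663/EI
Flexibility coefficient — unit upward force at 2: δ_{22} = L³/(3EI) = 651/EI.
With EI = 11000 kip·ft²: δ_0 = 10.333 ft and δ_{22} = 0.059186 ft/kip.
Compatibility — the spring shortens by R_2/k under the reaction it provides: δ_0 − R_2·δ_{22} = R_2/k. With 1/k = 1/(2020×12) ft/kip = 0.000041 ft/kip, R_2 = δ_0 / (δ_{22} + 1/k) = 10.333 / (0.059186 + 0.000041) = 174.5 kip.
Moment equilibrium about 1: M_1 = Σ(load moments about 1) − R_2·L = 2994 − 174.5×12.5 = 813.6 kip·ft.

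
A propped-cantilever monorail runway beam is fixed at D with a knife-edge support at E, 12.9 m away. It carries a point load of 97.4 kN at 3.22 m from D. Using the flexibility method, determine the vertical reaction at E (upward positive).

Remove the prop at E; the released (primary) structure is a cantilever built in at D.
Free-end deflection of the primary structure under the applied loading (downward +):
  point load 97.4 at a = 3.22: Pa²(3L − a)/(6EI) = 5972/EI
Flexibility coefficient — unit upward force at E: δ_{EE} = L³/(3EI) = 715.6/EI.
The prop prevents deflection at E: R_E = δ_0/δ_{EE} = 5972/715.6 = 8.346 kN.

R_E = 8.346 kN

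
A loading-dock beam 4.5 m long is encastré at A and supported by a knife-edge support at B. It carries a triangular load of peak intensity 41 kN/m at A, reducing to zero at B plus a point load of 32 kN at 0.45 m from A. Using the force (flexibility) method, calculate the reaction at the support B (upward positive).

R_B = 18.91 kN

Release the roller at B. Primary structure: cantilever fixed at A.
Deflection at B on the released cantilever, summing each load's contribution:
  triangular load, peak 41 at the fixed end: w₀L⁴/(30EI) = 560.4/EI
  point load 32 at a = 0.45: Pa²(3L − a)/(6EI) = 14.09/EI
  δ_0 = 574.5/EI
Tip deflection under a unit load at B: L³/(3EI) = 30.38/EI.
The prop prevents deflection at B: R_B = δ_0/δ_{BB} = 574.5/30.38 = 18.91 kN.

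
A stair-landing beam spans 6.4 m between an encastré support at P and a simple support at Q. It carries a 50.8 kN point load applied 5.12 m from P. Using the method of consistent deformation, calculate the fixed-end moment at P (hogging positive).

M_P = 31.21 kN·m

Take the reaction at Q as the redundant and release it; the primary structure is a cantilever fixed at P.
Free-end deflection of the primary structure under the applied loading (downward +):
  point load 50.8 at a = 5.12: Pa²(3L − a)/(6EI) = 3125/EI
Tip deflection under a unit load at Q: L³/(3EI) = 87.38/EI.
Compatibility at Q: δ_0 − R_Q·δ_{QQ} = 0, so R_Q = 3125/87.38 = 35.76 kN.
Moment equilibrium about P: M_P = Σ(load moments about P) − R_Q·L = 260.1 − 35.76×6.4 = 31.21 kN·m.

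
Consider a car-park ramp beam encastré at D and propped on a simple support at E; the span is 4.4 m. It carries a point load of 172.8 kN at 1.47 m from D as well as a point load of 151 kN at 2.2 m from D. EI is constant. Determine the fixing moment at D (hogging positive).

M_D = 265.5 kN·m

Choose R_E as the redundant. The primary structure is the cantilever fixed at D.
Deflection at E on the released cantilever, summing each load's contribution:
  point load 172.8 at a = 1.47: Pa²(3L − a)/(6EI) = 730/EI
  point load 151 at a = 2.2: Pa²(3L − a)/(6EI) = 1340/EI
  δ_0 = 2070/EI
Tip deflection under a unit load at E: L³/(3EI) = 28.39/EI.
The prop prevents deflection at E: R_E = δ_0/δ_{EE} = 2070/28.39 = 72.9 kN.
Moment equilibrium about D: M_D = Σ(load moments about D) − R_E·L = 586.2 − 72.9×4.4 = 265.5 kN·m.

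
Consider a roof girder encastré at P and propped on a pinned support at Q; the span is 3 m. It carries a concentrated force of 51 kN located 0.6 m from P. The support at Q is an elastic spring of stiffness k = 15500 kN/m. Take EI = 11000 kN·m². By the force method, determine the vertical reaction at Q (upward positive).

R_Q = 2.647 kN

Release the roller at Q. Primary structure: cantilever fixed at P.
Deflection at Q on the released cantilever, summing each load's contribution:
  point load 51 at a = 0.6: Pa²(3L − a)/(6EI) = 25.7/EI
Tip deflection under a unit load at Q: L³/(3EI) = 9/EI.
With EI = 11000 kN·m²: δ_0 = 0.002337 m and δ_{QQ} = 0.000818 m/kN.
Compatibility — the spring shortens by R_Q/k under the reaction it provides: δ_0 − R_Q·δ_{QQ} = R_Q/k. With 1/k = 0.000065 m/kN, R_Q = δ_0 / (δ_{QQ} + 1/k) = 0.002337 / (0.000818 + 0.000065) = 2.647 kN.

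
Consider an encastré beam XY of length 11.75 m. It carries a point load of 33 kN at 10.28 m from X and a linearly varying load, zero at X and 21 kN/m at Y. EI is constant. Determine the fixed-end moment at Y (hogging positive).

Release both end moments; the primary structure is a simply-supported span XY with redundants M_X and M_Y.
End rotations of the released simple span under the applied load (×1/EI):
  at X: point load 33 at a = 10.28: Pab(L + b)/(6LEI) = 93.51/EI
  at Y: point load 33 at a = 10.28: Pab(L + a)/(6LEI) = 155.8/EI
  at X: triangular load, peak 21: 7w₀L³/(360EI) = 662.4/EI
  at Y: triangular load, peak 21: w₀L³/(45EI) = 757/EI
  θ_X0 = 755.9/EI,  θ_Y0 = 912.9/EI
Flexibility coefficients: a unit moment at one end gives L/(3EI) there and L/(6EI) at the far end, so f₁₁ = f₂₂ = 3.917/EI and f₁₂ = f₂₁ = 1.958/EI.
Compatibility — zero rotation at each built-in end:
  3.917 M_X + 1.958 M_Y = 755.9
  1.958 M_X + 3.917 M_Y = 912.9
Solving the pair gives M_X = 102 kN·m and M_Y = 182.1 kN·m (hogging).

M_Y = 182.1 kN·m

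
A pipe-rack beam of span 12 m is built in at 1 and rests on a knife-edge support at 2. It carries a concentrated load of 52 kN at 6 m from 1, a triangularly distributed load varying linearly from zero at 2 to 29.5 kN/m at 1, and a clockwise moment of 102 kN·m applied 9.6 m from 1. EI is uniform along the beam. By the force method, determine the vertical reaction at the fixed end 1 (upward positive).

R_1 = 165.1 kN

Choose R_2 as the redundant. The primary structure is the cantilever fixed at 1.
Downward deflection at the released point 2 due to the loads:
  point load 52 at a = 6: Pa²(3L − a)/(6EI) = 9360/EI
  triangular load, peak 29.5 at the fixed end: w₀L⁴/(30EI) = 20390/EI
  clockwise couple 102 at a = 9.6: M₀a(2L − a)/(2EI) = 7050/EI
  δ_0 = 36801/EI
Flexibility coefficient — unit upward force at 2: δ_{22} = L³/(3EI) = 576/EI.
Compatibility at 2: δ_0 − R_2·δ_{22} = 0, so R_2 = 36801/576 = 63.89 kN.
Vertical equilibrium: R_1 = ΣP − R_2 = 229 − 63.89 = 165.1 kN.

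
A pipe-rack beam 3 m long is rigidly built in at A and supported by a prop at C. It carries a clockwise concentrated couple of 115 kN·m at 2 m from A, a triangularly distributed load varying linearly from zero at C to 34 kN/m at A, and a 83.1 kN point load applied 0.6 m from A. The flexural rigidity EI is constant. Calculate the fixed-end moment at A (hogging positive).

M_A = 17.97 kN·m

Remove the prop at C; the released (primary) structure is a cantilever built in at A.
Downward deflection at the released point C due to the loads:
  clockwise couple 115 at a = 2: M₀a(2L − a)/(2EI) = 460/EI
  triangular load, peak 34 at the fixed end: w₀L⁴/(30EI) = 91.8/EI
  point load 83.1 at a = 0.6: Pa²(3L − a)/(6EI) = 41.88/EI
  δ_0 = 593.7/EI
Flexibility coefficient — unit upward force at C: δ_{CC} = L³/(3EI) = 9/EI.
The prop prevents deflection at C: R_C = δ_0/δ_{CC} = 593.7/9 = 65.96 kN.
Moment equilibrium about A: M_A = Σ(load moments about A) − R_C·L = 215.9 − 65.96×3 = 17.97 kN·m.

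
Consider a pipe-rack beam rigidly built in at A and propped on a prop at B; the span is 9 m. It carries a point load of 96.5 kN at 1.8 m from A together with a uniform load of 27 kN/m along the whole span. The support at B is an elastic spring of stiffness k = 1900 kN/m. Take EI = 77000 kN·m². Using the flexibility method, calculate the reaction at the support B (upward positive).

Remove the prop at B; the released (primary) structure is a cantilever built in at A.
Deflection at B on the released cantilever, summing each load's contribution:
  point load 96.5 at a = 1.8: Pa²(3L − a)/(6EI) = 1313/EI
  UDL 27: wL⁴/(8EI) = 22143/EI
  δ_0 = 23457/EI
Flexibility coefficient — unit upward force at B: δ_{BB} = L³/(3EI) = 243/EI.
With EI = 77000 kN·m²: δ_0 = 0.30463 m and δ_{BB} = 0.003156 m/kN.
Compatibility — the spring shortens by R_B/k under the reaction it provides: δ_0 − R_B·δ_{BB} = R_B/k. With 1/k = 0.000526 m/kN, R_B = δ_0 / (δ_{BB} + 1/k) = 0.30463 / (0.003156 + 0.000526) = 82.73 kN.

R_B = 82.73 kN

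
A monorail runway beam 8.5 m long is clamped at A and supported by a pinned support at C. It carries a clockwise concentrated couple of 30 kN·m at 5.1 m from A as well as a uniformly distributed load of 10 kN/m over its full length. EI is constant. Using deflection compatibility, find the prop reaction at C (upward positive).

R_C = 36.32 kN

Remove the prop at C; the released (primary) structure is a cantilever built in at A.
Primary-structure tip deflection at C by superposition:
  clockwise couple 30 at a = 5.1: M₀a(2L − a)/(2EI) = 910.4/EI
  UDL 10: wL⁴/(8EI) = 6525/EI
  δ_0 = 7435/EI
Flexibility coefficient — unit upward force at C: δ_{CC} = L³/(3EI) = 204.7/EI.
The prop prevents deflection at C: R_C = δ_0/δ_{CC} = 7435/204.7 = 36.32 kN.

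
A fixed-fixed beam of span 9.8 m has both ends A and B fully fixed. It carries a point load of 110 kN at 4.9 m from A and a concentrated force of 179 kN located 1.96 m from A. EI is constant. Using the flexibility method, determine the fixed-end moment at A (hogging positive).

M_A = 359.3 kN·m

Take the two fixed-end moments M_A, M_B as redundants; the released structure is the simple span AB.
End rotations of the released simple span under the applied load (×1/EI):
  at A: point load 110 at a = 4.9: Pab(L + b)/(6LEI) = 660.3/EI
  at B: point load 110 at a = 4.9: Pab(L + a)/(6LEI) = 660.3/EI
  at A: point load 179 at a = 1.96: Pab(L + b)/(6LEI) = 825.2/EI
  at B: point load 179 at a = 1.96: Pab(L + a)/(6LEI) = 550.1/EI
  θ_A0 = 1485/EI,  θ_B0 = 1210/EI
Flexibility coefficients: a unit moment at one end gives L/(3EI) there and L/(6EI) at the far end, so f₁₁ = f₂₂ = 3.267/EI and f₁₂ = f₂₁ = 1.633/EI.
Compatibility — zero rotation at each built-in end:
  3.267 M_A + 1.633 M_B = 1485
  1.633 M_A + 3.267 M_B = 1210
Solving the pair gives M_A = 359.3 kN·m and M_B = 190.9 kN·m (hogging).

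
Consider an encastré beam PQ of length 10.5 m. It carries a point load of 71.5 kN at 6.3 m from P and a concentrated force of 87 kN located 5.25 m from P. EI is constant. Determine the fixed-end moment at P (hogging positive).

Release both end moments; the primary structure is a simply-supported span PQ with redundants M_P and M_Q.
End rotations of the released simple span under the applied load (×1/EI):
  at P: point load 71.5 at a = 6.3: Pab(L + b)/(6LEI) = 441.4/EI
  at Q: point load 71.5 at a = 6.3: Pab(L + a)/(6LEI) = 504.5/EI
  at P: point load 87 at a = 5.25: Pab(L + b)/(6LEI) = 599.5/EI
  at Q: point load 87 at a = 5.25: Pab(L + a)/(6LEI) = 599.5/EI
  θ_P0 = 1041/EI,  θ_Q0 = 1104/EI
Flexibility coefficients: a unit moment at one end gives L/(3EI) there and L/(6EI) at the far end, so f₁₁ = f₂₂ = 3.5/EI and f₁₂ = f₂₁ = 1.75/EI.
Compatibility — zero rotation at each built-in end:
  3.5 M_P + 1.75 M_Q = 1041
  1.75 M_P + 3.5 M_Q = 1104
Solving the pair gives M_P = 186.3 kN·m and M_Q = 222.3 kN·m (hogging).

M_P = 186.3 kN·m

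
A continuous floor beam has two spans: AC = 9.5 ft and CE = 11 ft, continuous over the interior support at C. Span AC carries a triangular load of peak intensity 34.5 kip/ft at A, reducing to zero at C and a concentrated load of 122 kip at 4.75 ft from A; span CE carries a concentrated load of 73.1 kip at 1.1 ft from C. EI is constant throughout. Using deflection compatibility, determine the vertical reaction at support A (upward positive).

Insert a hinge at C; M_C is the redundant, and each span becomes simply supported.
End slopes at the hinge C, treating each span as simply supported:
  span AC: triangular load, peak 34.5: 7w₀L³/(360EI) = 575.2/EI
  span AC: point load 122 at a = 4.75: Pab(L + a)/(6LEI) = 688.2/EI
  span CE: point load 73.1 at a = 1.1: Pab(L + b)/(6LEI) = 252.1/EI
  relative rotation θ_0 = (1263 + 252.1)/EI = 1515/EI
A unit hogging moment at C produces rotation L₁/(3EI) + L₂/(3EI) = 6.833/EI.
Slope continuity at C: θ_0 = M_C·6.833/EI, so M_C = 1515/6.833 = 221.8 kip·ft (hogging).
Span AC, ΣM about A with M_C applied at C: R_C^{AC}·9.5 = 1098 + 221.8, so R_C^{AC} = 139 kip and R_A = 285.9 − 139 = 146.9 kip.

R_A = 146.9 kip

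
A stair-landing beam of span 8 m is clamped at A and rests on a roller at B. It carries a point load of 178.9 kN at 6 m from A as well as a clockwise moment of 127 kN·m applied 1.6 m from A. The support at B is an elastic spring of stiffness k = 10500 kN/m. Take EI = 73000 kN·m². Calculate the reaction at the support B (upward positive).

R_B = 117 kN

Release the roller at B. Primary structure: cantilever fixed at A.
Downward deflection at the released point B due to the loads:
  point load 178.9 at a = 6: Pa²(3L − a)/(6EI) = 19321/EI
  clockwise couple 127 at a = 1.6: M₀a(2L − a)/(2EI) = 1463/EI
  δ_0 = 20784/EI
Flexibility coefficient — unit upward force at B: δ_{BB} = L³/(3EI) = 170.7/EI.
With EI = 73000 kN·m²: δ_0 = 0.28472 m and δ_{BB} = 0.002338 m/kN.
Compatibility — the spring shortens by R_B/k under the reaction it provides: δ_0 − R_B·δ_{BB} = R_B/k. With 1/k = 0.000095 m/kN, R_B = δ_0 / (δ_{BB} + 1/k) = 0.28472 / (0.002338 + 0.000095) = 117 kN.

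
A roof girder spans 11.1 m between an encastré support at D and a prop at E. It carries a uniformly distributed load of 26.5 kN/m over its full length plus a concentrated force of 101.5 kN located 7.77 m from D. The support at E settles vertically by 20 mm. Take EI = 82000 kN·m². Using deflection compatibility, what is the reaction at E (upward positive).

R_E = 163.9 kN

Remove the prop at E; the released (primary) structure is a cantilever built in at D.
Free-end deflection of the primary structure under the applied loading (downward +):
  UDL 26.5: wL⁴/(8EI) = 50286/EI
  point load 101.5 at a = 7.77: Pa²(3L − a)/(6EI) = 26074/EI
  δ_0 = 76360/EI
Flexibility coefficient — unit upward force at E: δ_{EE} = L³/(3EI) = 455.9/EI.
With EI = 82000 kN·m²: δ_0 = 0.93122 m and δ_{EE} = 0.005559 m/kN.
Compatibility — the beam at E must follow the support down by 0.02 m: δ_0 − R_E·δ_{EE} = 0.02, so R_E = (0.93122 − 0.02)/0.005559 = 163.9 kN.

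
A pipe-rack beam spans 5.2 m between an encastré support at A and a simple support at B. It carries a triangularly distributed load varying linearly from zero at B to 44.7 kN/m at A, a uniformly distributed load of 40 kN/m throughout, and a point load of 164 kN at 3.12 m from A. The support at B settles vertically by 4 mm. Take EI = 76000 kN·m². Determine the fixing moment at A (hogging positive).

Remove the prop at B; the released (primary) structure is a cantilever built in at A.
Deflection at B on the released cantilever, summing each load's contribution:
  triangular load, peak 44.7 at the fixed end: w₀L⁴/(30EI) = 1089/EI
  UDL 40: wL⁴/(8EI) = 3656/EI
  point load 164 at a = 3.12: Pa²(3L − a)/(6EI) = 3321/EI
  δ_0 = 8066/EI
Flexibility coefficient — unit upward force at B: δ_{BB} = L³/(3EI) = 46.87/EI.
With EI = 76000 kN·m²: δ_0 = 0.10613 m and δ_{BB} = 0.000617 m/kN.
Compatibility — the beam at B must follow the support down by 0.004 m: δ_0 − R_B·δ_{BB} = 0.004, so R_B = (0.10613 − 0.004)/0.000617 = 165.6 kN.
Moment equilibrium about A: M_A = Σ(load moments about A) − R_B·L = 1254 − 165.6×5.2 = 392.8 kN·m.

M_A = 392.8 kN·m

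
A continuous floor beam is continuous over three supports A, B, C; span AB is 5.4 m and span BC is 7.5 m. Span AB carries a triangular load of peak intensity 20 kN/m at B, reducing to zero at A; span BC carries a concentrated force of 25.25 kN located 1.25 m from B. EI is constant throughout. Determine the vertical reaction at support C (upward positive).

Take M_B as the redundant. Released structure: two simple spans AB and BC with a hinge at B.
Discontinuity in slope at B on the released structure — sum the simple-span end rotations:
  span AB: triangular load, peak 20: w₀L³/(45EI) = 69.98/EI
  span BC: point load 25.25 at a = 1.25: Pab(L + b)/(6LEI) = 60.28/EI
  relative rotation θ_0 = (69.98 + 60.28)/EI = 130.3/EI
A unit hogging moment at B produces rotation L₁/(3EI) + L₂/(3EI) = 4.3/EI.
Compatibility: M_B·(L₁+L₂)/(3EI) = θ_0, giving M_B = 30.29 kN·m (hogging).
Span BC, ΣM about C: R_B^{BC}·7.5 = 157.8 + 30.29, so R_B^{BC} = 25.08 kN and R_C = 25.25 − 25.08 = 0.1693 kN.

R_C = 0.1693 kN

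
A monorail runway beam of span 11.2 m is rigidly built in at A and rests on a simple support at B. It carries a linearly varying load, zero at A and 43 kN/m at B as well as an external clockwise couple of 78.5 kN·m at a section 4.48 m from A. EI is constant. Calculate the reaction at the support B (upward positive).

Take the reaction at B as the redundant and release it; the primary structure is a cantilever fixed at A.
Primary-structure tip deflection at B by superposition:
  triangular load, peak 43 at the free end: 11w₀L⁴/(120EI) = 62023/EI
  clockwise couple 78.5 at a = 4.48: M₀a(2L − a)/(2EI) = 3151/EI
  δ_0 = 65174/EI
Flexibility coefficient — unit upward force at B: δ_{BB} = L³/(3EI) = 468.3/EI.
The prop prevents deflection at B: R_B = δ_0/δ_{BB} = 65174/468.3 = 139.2 kN.

R_B = 139.2 kN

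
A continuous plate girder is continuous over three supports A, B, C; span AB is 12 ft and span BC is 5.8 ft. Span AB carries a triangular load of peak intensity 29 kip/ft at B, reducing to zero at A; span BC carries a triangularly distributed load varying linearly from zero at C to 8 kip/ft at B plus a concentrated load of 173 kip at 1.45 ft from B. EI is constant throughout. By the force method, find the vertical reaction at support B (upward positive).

R_B = 324.4 kip

Insert a hinge at B; M_B is the redundant, and each span becomes simply supported.
Rotations at B on the released spans (each span's end-slope, ×1/EI):
  span AB: triangular load, peak 29: w₀L³/(45EI) = 1114/EI
  span BC: triangular load, peak 8: w₀L³/(45EI) = 34.69/EI
  span BC: point load 173 at a = 1.45: Pab(L + b)/(6LEI) = 318.3/EI
  relative rotation θ_0 = (1114 + 353)/EI = 1467/EI
A unit hogging moment at B produces rotation L₁/(3EI) + L₂/(3EI) = 5.933/EI.
Compatibility: M_B·(L₁+L₂)/(3EI) = θ_0, giving M_B = 247.2 kip·ft (hogging).
Span AB, ΣM about A with M_B applied at B: R_B^{AB}·12 = 1392 + 247.2, so R_B^{AB} = 136.6 kip and R_A = 174 − 136.6 = 37.4 kip.
Span BC, ΣM about C: R_B^{BC}·5.8 = 842.3 + 247.2, so R_B^{BC} = 187.8 kip and R_C = 196.2 − 187.8 = 8.368 kip.
R_B = 136.6 + 187.8 = 324.4 kip.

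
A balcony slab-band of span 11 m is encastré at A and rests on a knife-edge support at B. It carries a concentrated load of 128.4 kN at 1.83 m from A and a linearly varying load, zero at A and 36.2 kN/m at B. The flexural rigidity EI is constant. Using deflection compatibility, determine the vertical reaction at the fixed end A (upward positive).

Remove the prop at B; the released (primary) structure is a cantilever built in at A.
Deflection at B on the released cantilever, summing each load's contribution:
  point load 128.4 at a = 1.83: Pa²(3L − a)/(6EI) = 2234/EI
  triangular load, peak 36.2 at the free end: 11w₀L⁴/(120EI) = 48584/EI
  δ_0 = 50818/EI
Tip deflection under a unit load at B: L³/(3EI) = 443.7/EI.
Compatibility at B: δ_0 − R_B·δ_{BB} = 0, so R_B = 50818/443.7 = 114.5 kN.
Vertical equilibrium: R_A = ΣP − R_B = 327.5 − 114.5 = 213 kN.

R_A = 213 kN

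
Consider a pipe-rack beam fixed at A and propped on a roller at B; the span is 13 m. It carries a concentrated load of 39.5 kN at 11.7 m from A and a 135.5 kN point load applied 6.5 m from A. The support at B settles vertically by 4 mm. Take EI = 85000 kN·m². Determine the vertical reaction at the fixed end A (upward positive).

Choose R_B as the redundant. The primary structure is the cantilever fixed at A.
Deflection at B on the released cantilever, summing each load's contribution:
  point load 39.5 at a = 11.7: Pa²(3L − a)/(6EI) = 24603/EI
  point load 135.5 at a = 6.5: Pa²(3L − a)/(6EI) = 31010/EI
  δ_0 = 55612/EI
Tip deflection under a unit load at B: L³/(3EI) = 732.3/EI.
With EI = 85000 kN·m²: δ_0 = 0.65426 m and δ_{BB} = 0.008616 m/kN.
Compatibility — the beam at B must follow the support down by 0.004 m: δ_0 − R_B·δ_{BB} = 0.004, so R_B = (0.65426 − 0.004)/0.008616 = 75.47 kN.
Vertical equilibrium: R_A = ΣP − R_B = 175 − 75.47 = 99.53 kN.

R_A = 99.53 kN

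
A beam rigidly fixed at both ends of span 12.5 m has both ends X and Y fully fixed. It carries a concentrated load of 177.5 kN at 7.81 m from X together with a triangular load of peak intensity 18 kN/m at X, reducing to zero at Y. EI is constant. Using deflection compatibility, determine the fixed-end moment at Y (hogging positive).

Release both end moments; the primary structure is a simply-supported span XY with redundants M_X and M_Y.
End rotations of the released simple span under the applied load (×1/EI):
  at X: point load 177.5 at a = 7.81: Pab(L + b)/(6LEI) = 1490/EI
  at Y: point load 177.5 at a = 7.81: Pab(L + a)/(6LEI) = 1761/EI
  at X: triangular load, peak 18: w₀L³/(45EI) = 781.2/EI
  at Y: triangular load, peak 18: 7w₀L³/(360EI) = 683.6/EI
  θ_X0 = 2271/EI,  θ_Y0 = 2444/EI
Flexibility coefficients: a unit moment at one end gives L/(3EI) there and L/(6EI) at the far end, so f₁₁ = f₂₂ = 4.167/EI and f₁₂ = f₂₁ = 2.083/EI.
Compatibility — zero rotation at each built-in end:
  4.167 M_X + 2.083 M_Y = 2271
  2.083 M_X + 4.167 M_Y = 2444
Solving the pair gives M_X = 335.8 kN·m and M_Y = 418.7 kN·m (hogging).

M_Y = 418.7 kN·m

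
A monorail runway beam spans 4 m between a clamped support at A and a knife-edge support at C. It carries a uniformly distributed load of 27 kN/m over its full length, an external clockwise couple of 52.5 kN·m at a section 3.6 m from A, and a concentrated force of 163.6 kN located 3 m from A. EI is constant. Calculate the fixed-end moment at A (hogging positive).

M_A = 105.2 kN·m

Release the roller at C. Primary structure: cantilever fixed at A.
Free-end deflection of the primary structure under the applied loading (downward +):
  UDL 27: wL⁴/(8EI) = 864/EI
  clockwise couple 52.5 at a = 3.6: M₀a(2L − a)/(2EI) = 415.8/EI
  point load 163.6 at a = 3: Pa²(3L − a)/(6EI) = 2209/EI
  δ_0 = 3488/EI
Flexibility coefficient — unit upward force at C: δ_{CC} = L³/(3EI) = 21.33/EI.
Compatibility at C: δ_0 − R_C·δ_{CC} = 0, so R_C = 3488/21.33 = 163.5 kN.
Moment equilibrium about A: M_A = Σ(load moments about A) − R_C·L = 759.3 − 163.5×4 = 105.2 kN·m.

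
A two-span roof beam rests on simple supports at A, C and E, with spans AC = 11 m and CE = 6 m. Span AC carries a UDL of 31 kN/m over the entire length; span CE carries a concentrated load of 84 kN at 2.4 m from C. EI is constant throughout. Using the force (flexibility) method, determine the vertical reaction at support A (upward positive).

R_A = 139.8 kN

Take M_C as the redundant. Released structure: two simple spans AC and CE with a hinge at C.
End slopes at the hinge C, treating each span as simply supported:
  span AC: UDL 31: wL³/(24EI) = 1719/EI
  span CE: point load 84 at a = 2.4: Pab(L + b)/(6LEI) = 193.5/EI
  relative rotation θ_0 = (1719 + 193.5)/EI = 1913/EI
A unit hogging moment at C produces rotation L₁/(3EI) + L₂/(3EI) = 5.667/EI.
Compatibility: M_C·(L₁+L₂)/(3EI) = θ_0, giving M_C = 337.5 kN·m (hogging).
Span AC, ΣM about A with M_C applied at C: R_C^{AC}·11 = 1876 + 337.5, so R_C^{AC} = 201.2 kN and R_A = 341 − 201.2 = 139.8 kN.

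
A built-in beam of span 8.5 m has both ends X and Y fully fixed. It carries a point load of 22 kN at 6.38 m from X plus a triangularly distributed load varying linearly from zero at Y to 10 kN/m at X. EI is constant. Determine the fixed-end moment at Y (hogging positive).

M_Y = 50.36 kN·m

Release both end moments; the primary structure is a simply-supported span XY with redundants M_X and M_Y.
End rotations of the released simple span under the applied load (×1/EI):
  at X: point load 22 at a = 6.38: Pab(L + b)/(6LEI) = 61.96/EI
  at Y: point load 22 at a = 6.38: Pab(L + a)/(6LEI) = 86.82/EI
  at X: triangular load, peak 10: w₀L³/(45EI) = 136.5/EI
  at Y: triangular load, peak 10: 7w₀L³/(360EI) = 119.4/EI
  θ_X0 = 198.4/EI,  θ_Y0 = 206.2/EI
Flexibility coefficients: a unit moment at one end gives L/(3EI) there and L/(6EI) at the far end, so f₁₁ = f₂₂ = 2.833/EI and f₁₂ = f₂₁ = 1.417/EI.
Compatibility — zero rotation at each built-in end:
  2.833 M_X + 1.417 M_Y = 198.4
  1.417 M_X + 2.833 M_Y = 206.2
Solving the pair gives M_X = 44.86 kN·m and M_Y = 50.36 kN·m (hogging).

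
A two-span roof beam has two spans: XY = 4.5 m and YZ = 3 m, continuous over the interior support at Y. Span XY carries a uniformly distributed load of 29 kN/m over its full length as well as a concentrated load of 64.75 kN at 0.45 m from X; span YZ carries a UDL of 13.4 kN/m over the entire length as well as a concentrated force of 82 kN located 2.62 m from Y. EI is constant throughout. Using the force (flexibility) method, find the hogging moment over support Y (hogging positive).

Insert a hinge at Y; M_Y is the redundant, and each span becomes simply supported.
Rotations at Y on the released spans (each span's end-slope, ×1/EI):
  span XY: UDL 29: wL³/(24EI) = 110.1/EI
  span XY: point load 64.75 at a = 0.45: Pab(L + a)/(6LEI) = 21.63/EI
  span YZ: UDL 13.4: wL³/(24EI) = 15.07/EI
  span YZ: point load 82 at a = 2.62: Pab(L + b)/(6LEI) = 15.33/EI
  relative rotation θ_0 = (131.7 + 30.41)/EI = 162.1/EI
A unit hogging moment at Y produces rotation L₁/(3EI) + L₂/(3EI) = 2.5/EI.
Slope continuity at Y: θ_0 = M_Y·2.5/EI, so M_Y = 162.1/2.5 = 64.86 kN·m (hogging).

M_Y = 64.86 kN·m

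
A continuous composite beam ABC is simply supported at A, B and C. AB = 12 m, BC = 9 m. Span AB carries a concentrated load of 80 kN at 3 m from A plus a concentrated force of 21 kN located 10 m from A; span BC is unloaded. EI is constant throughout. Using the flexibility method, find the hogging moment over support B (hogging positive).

Insert a hinge at B; M_B is the redundant, and each span becomes simply supported.
End slopes at the hinge B, treating each span as simply supported:
  span AB: point load 80 at a = 3: Pab(L + a)/(6LEI) = 450/EI
  span AB: point load 21 at a = 10: Pab(L + a)/(6LEI) = 128.3/EI
  relative rotation θ_0 = (578.3 + 0)/EI = 578.3/EI
A unit hogging moment at B produces rotation L₁/(3EI) + L₂/(3EI) = 7/EI.
Slope continuity at B: θ_0 = M_B·7/EI, so M_B = 578.3/7 = 82.62 kN·m (hogging).

M_B = 82.62 kN·m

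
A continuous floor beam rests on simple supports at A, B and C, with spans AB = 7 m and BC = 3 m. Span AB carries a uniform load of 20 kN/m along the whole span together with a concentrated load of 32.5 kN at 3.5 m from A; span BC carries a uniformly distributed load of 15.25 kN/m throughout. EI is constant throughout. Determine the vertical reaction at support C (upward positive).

Take M_B as the redundant. Released structure: two simple spans AB and BC with a hinge at B.
Discontinuity in slope at B on the released structure — sum the simple-span end rotations:
  span AB: UDL 20: wL³/(24EI) = 285.8/EI
  span AB: point load 32.5 at a = 3.5: Pab(L + a)/(6LEI) = 99.53/EI
  span BC: UDL 15.25: wL³/(24EI) = 17.16/EI
  relative rotation θ_0 = (385.4 + 17.16)/EI = 402.5/EI
A unit hogging moment at B produces rotation L₁/(3EI) + L₂/(3EI) = 3.333/EI.
Compatibility: M_B·(L₁+L₂)/(3EI) = θ_0, giving M_B = 120.8 kN·m (hogging).
Span BC, ΣM about C: R_B^{BC}·3 = 68.62 + 120.8, so R_B^{BC} = 63.13 kN and R_C = 45.75 − 63.13 = -17.38 kN.

R_C = -17.38 kN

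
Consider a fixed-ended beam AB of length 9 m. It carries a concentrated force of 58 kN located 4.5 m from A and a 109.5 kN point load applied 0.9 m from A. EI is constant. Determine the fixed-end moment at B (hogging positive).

M_B = 74.12 kN·m

Release both end moments; the primary structure is a simply-supported span AB with redundants M_A and M_B.
On the primary (simply-supported) span, the end slopes from the loading are:
  at A: point load 58 at a = 4.5: Pab(L + b)/(6LEI) = 293.6/EI
  at B: point load 58 at a = 4.5: Pab(L + a)/(6LEI) = 293.6/EI
  at A: point load 109.5 at a = 0.9: Pab(L + b)/(6LEI) = 252.8/EI
  at B: point load 109.5 at a = 0.9: Pab(L + a)/(6LEI) = 146.3/EI
  θ_A0 = 546.4/EI,  θ_B0 = 440/EI
Flexibility coefficients: a unit moment at one end gives L/(3EI) there and L/(6EI) at the far end, so f₁₁ = f₂₂ = 3/EI and f₁₂ = f₂₁ = 1.5/EI.
Compatibility — zero rotation at each built-in end:
  3 M_A + 1.5 M_B = 546.4
  1.5 M_A + 3 M_B = 440
Solving the pair gives M_A = 145.1 kN·m and M_B = 74.12 kN·m (hogging).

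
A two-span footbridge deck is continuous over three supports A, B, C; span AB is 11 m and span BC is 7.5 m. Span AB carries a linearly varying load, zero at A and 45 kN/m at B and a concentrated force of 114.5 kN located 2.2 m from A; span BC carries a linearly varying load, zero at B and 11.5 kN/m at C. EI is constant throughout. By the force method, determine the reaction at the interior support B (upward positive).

R_B = 270.2 kN

Take M_B as the redundant. Released structure: two simple spans AB and BC with a hinge at B.
Rotations at B on the released spans (each span's end-slope, ×1/EI):
  span AB: triangular load, peak 45: w₀L³/(45EI) = 1331/EI
  span AB: point load 114.5 at a = 2.2: Pab(L + a)/(6LEI) = 443.3/EI
  span BC: triangular load, peak 11.5: 7w₀L³/(360EI) = 94.34/EI
  relative rotation θ_0 = (1774 + 94.34)/EI = 1869/EI
A unit hogging moment at B produces rotation L₁/(3EI) + L₂/(3EI) = 6.167/EI.
Compatibility: M_B·(L₁+L₂)/(3EI) = θ_0, giving M_B = 303 kN·m (hogging).
Span AB, ΣM about A with M_B applied at B: R_B^{AB}·11 = 2067 + 303, so R_B^{AB} = 215.4 kN and R_A = 362 − 215.4 = 146.6 kN.
Span BC, ΣM about C: R_B^{BC}·7.5 = 107.8 + 303, so R_B^{BC} = 54.78 kN and R_C = 43.12 − 54.78 = -11.65 kN.
R_B = 215.4 + 54.78 = 270.2 kN.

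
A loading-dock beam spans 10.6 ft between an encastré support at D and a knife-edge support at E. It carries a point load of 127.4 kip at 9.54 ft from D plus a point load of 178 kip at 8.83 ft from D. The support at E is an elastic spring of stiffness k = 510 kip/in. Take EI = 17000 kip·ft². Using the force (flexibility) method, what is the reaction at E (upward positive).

Remove the prop at E; the released (primary) structure is a cantilever built in at D.
Primary-structure tip deflection at E by superposition:
  point load 127.4 at a = 9.54: Pa²(3L − a)/(6EI) = 43017/EI
  point load 178 at a = 8.83: Pa²(3L − a)/(6EI) = 53131/EI
  δ_0 = 96148/EI
Flexibility coefficient — unit upward force at E: δ_{EE} = L³/(3EI) = 397/EI.
With EI = 17000 kip·ft²: δ_0 = 5.6558 ft and δ_{EE} = 0.023353 ft/kip.
Compatibility — the spring shortens by R_E/k under the reaction it provides: δ_0 − R_E·δ_{EE} = R_E/k. With 1/k = 1/(510×12) ft/kip = 0.000163 ft/kip, R_E = δ_0 / (δ_{EE} + 1/k) = 5.6558 / (0.023353 + 0.000163) = 240.5 kip.

R_E = 240.5 kip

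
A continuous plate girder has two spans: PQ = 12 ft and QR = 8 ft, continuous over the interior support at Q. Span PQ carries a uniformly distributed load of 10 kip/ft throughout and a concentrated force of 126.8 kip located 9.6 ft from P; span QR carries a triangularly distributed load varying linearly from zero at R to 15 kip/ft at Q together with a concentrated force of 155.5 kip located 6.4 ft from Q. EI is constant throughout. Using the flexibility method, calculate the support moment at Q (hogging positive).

M_Q = 312.8 kip·ft

Take M_Q as the redundant. Released structure: two simple spans PQ and QR with a hinge at Q.
Discontinuity in slope at Q on the released structure — sum the simple-span end rotations:
  span PQ: UDL 10: wL³/(24EI) = 720/EI
  span PQ: point load 126.8 at a = 9.6: Pab(L + a)/(6LEI) = 876.4/EI
  span QR: triangular load, peak 15: w₀L³/(45EI) = 170.7/EI
  span QR: point load 155.5 at a = 6.4: Pab(L + b)/(6LEI) = 318.5/EI
  relative rotation θ_0 = (1596 + 489.1)/EI = 2086/EI
A unit hogging moment at Q produces rotation L₁/(3EI) + L₂/(3EI) = 6.667/EI.
Compatibility: M_Q·(L₁+L₂)/(3EI) = θ_0, giving M_Q = 312.8 kip·ft (hogging).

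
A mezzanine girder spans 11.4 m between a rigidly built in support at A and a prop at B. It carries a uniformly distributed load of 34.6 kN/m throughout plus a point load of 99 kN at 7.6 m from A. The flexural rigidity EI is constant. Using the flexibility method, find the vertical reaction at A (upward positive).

Choose R_B as the redundant. The primary structure is the cantilever fixed at A.
Deflection at B on the released cantilever, summing each load's contribution:
  UDL 34.6: wL⁴/(8EI) = 73048/EI
  point load 99 at a = 7.6: Pa²(3L − a)/(6EI) = 25351/EI
  δ_0 = 98398/EI
Flexibility coefficient — unit upward force at B: δ_{BB} = L³/(3EI) = 493.8/EI.
The prop prevents deflection at B: R_B = δ_0/δ_{BB} = 98398/493.8 = 199.2 kN.
Vertical equilibrium: R_A = ΣP − R_B = 493.4 − 199.2 = 294.2 kN.

R_A = 294.2 kN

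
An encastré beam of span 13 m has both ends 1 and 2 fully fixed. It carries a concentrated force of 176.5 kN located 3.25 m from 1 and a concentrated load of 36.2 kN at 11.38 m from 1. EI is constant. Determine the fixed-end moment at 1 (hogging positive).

M_1 = 329.1 kN·m

Release both end moments; the primary structure is a simply-supported span 12 with redundants M_1 and M_2.
End rotations of the released simple span under the applied load (×1/EI):
  at 1: point load 176.5 at a = 3.25: Pab(L + b)/(6LEI) = 1631/EI
  at 2: point load 176.5 at a = 3.25: Pab(L + a)/(6LEI) = 1165/EI
  at 1: point load 36.2 at a = 11.38: Pab(L + b)/(6LEI) = 125.1/EI
  at 2: point load 36.2 at a = 11.38: Pab(L + a)/(6LEI) = 208.6/EI
  θ_10 = 1756/EI,  θ_20 = 1374/EI
Flexibility coefficients: a unit moment at one end gives L/(3EI) there and L/(6EI) at the far end, so f₁₁ = f₂₂ = 4.333/EI and f₁₂ = f₂₁ = 2.167/EI.
Compatibility — zero rotation at each built-in end:
  4.333 M_1 + 2.167 M_2 = 1756
  2.167 M_1 + 4.333 M_2 = 1374
Solving the pair gives M_1 = 329.1 kN·m and M_2 = 152.5 kN·m (hogging).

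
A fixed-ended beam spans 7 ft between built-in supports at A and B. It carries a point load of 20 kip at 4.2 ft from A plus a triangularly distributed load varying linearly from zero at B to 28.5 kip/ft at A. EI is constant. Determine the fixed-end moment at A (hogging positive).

M_A = 83.27 kip·ft

Take the two fixed-end moments M_A, M_B as redundants; the released structure is the simple span AB.
End rotations of the released simple span under the applied load (×1/EI):
  at A: point load 20 at a = 4.2: Pab(L + b)/(6LEI) = 54.88/EI
  at B: point load 20 at a = 4.2: Pab(L + a)/(6LEI) = 62.72/EI
  at A: triangular load, peak 28.5: w₀L³/(45EI) = 217.2/EI
  at B: triangular load, peak 28.5: 7w₀L³/(360EI) = 190.1/EI
  θ_A0 = 272.1/EI,  θ_B0 = 252.8/EI
Flexibility coefficients: a unit moment at one end gives L/(3EI) there and L/(6EI) at the far end, so f₁₁ = f₂₂ = 2.333/EI and f₁₂ = f₂₁ = 1.167/EI.
Compatibility — zero rotation at each built-in end:
  2.333 M_A + 1.167 M_B = 272.1
  1.167 M_A + 2.333 M_B = 252.8
Solving the pair gives M_A = 83.27 kip·ft and M_B = 66.71 kip·ft (hogging).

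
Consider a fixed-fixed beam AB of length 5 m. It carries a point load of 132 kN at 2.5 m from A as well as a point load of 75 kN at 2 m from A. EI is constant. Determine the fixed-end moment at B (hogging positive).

Take the two fixed-end moments M_A, M_B as redundants; the released structure is the simple span AB.
End rotations of the released simple span under the applied load (×1/EI):
  at A: point load 132 at a = 2.5: Pab(L + b)/(6LEI) = 206.2/EI
  at B: point load 132 at a = 2.5: Pab(L + a)/(6LEI) = 206.2/EI
  at A: point load 75 at a = 2: Pab(L + b)/(6LEI) = 120/EI
  at B: point load 75 at a = 2: Pab(L + a)/(6LEI) = 105/EI
  θ_A0 = 326.2/EI,  θ_B0 = 311.2/EI
Flexibility coefficients: a unit moment at one end gives L/(3EI) there and L/(6EI) at the far end, so f₁₁ = f₂₂ = 1.667/EI and f₁₂ = f₂₁ = 0.8333/EI.
Compatibility — zero rotation at each built-in end:
  1.667 M_A + 0.8333 M_B = 326.2
  0.8333 M_A + 1.667 M_B = 311.2
Solving the pair gives M_A = 136.5 kN·m and M_B = 118.5 kN·m (hogging).

M_B = 118.5 kN·m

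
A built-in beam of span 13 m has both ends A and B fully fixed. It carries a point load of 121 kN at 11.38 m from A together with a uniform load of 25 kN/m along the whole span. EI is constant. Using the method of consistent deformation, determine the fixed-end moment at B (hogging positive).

M_B = 502.3 kN·m

Take the two fixed-end moments M_A, M_B as redundants; the released structure is the simple span AB.
End rotations of the released simple span under the applied load (×1/EI):
  at A: point load 121 at a = 11.38: Pab(L + b)/(6LEI) = 418.1/EI
  at B: point load 121 at a = 11.38: Pab(L + a)/(6LEI) = 697.2/EI
  at A: UDL 25: wL³/(24EI) = 2289/EI
  at B: UDL 25: wL³/(24EI) = 2289/EI
  θ_A0 = 2707/EI,  θ_B0 = 2986/EI
Flexibility coefficients: a unit moment at one end gives L/(3EI) there and L/(6EI) at the far end, so f₁₁ = f₂₂ = 4.333/EI and f₁₂ = f₂₁ = 2.167/EI.
Compatibility — zero rotation at each built-in end:
  4.333 M_A + 2.167 M_B = 2707
  2.167 M_A + 4.333 M_B = 2986
Solving the pair gives M_A = 373.5 kN·m and M_B = 502.3 kN·m (hogging).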